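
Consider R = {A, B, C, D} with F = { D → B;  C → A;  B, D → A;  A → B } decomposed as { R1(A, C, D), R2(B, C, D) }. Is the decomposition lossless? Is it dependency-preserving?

lossless but not dependency-preserving

Lossless test: (C, D)⁺ = {A, B, C, D}, which contains all of one fragment — lossless.
Dependency preservation: the restricted closure of {A} across the fragments never reaches {B}, so A → B cannot be enforced without a join — not preserved.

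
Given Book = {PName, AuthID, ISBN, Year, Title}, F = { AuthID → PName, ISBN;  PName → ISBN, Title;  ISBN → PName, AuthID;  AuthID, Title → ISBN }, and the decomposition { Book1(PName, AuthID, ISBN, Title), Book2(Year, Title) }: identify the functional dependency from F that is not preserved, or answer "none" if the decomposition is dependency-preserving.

AuthID → PName, ISBN lies within Book1.
PName → ISBN, Title lies within Book1.
ISBN → PName, AuthID lies within Book1.
AuthID, Title → ISBN lies within Book1.
Every dependency is enforceable on the fragments, so the decomposition is dependency-preserving.

none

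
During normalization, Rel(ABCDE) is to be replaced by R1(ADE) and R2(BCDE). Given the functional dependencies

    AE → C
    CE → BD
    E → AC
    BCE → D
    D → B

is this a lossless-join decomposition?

Common attributes: R1 ∩ R2 = {DE}.
Closure of {DE}: E → AC applies, adding AC; D → B applies, adding B. So (DE)⁺ = {ABCDE}.
This closure contains every attribute of R1, so R1 ∩ R2 → R1. The join is lossless.

Yes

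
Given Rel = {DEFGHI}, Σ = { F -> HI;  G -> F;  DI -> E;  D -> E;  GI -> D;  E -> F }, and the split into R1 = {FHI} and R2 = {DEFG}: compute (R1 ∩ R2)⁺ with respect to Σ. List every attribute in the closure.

FHI

R1 ∩ R2 = {F}.
F → HI applies, adding HI
Closure: {FHI}.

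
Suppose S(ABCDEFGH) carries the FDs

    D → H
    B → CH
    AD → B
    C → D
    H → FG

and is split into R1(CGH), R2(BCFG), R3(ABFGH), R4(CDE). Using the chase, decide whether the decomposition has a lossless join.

No

Chase test. Columns are ABCDEFGH; row i has aⱼ where attribute j ∈ Ri, else bᵢⱼ.
Initial tableau (one row per fragment):
  row 1: b11 b12 a3 b14 b15 b16 a7 a8
  row 2: b21 a2 a3 b24 b25 a6 a7 b28
  row 3: a1 a2 b33 b34 b35 a6 a7 a8
  row 4: b41 b42 a3 a4 a5 b46 b47 b48
Rows 2 and 3 agree on B; apply B→CH and equate their CH entries.
Rows 1 and 2 agree on C; apply C→D and equate their D entries.
Rows 1 and 3 agree on C; apply C→D and equate their D entries.
Rows 1 and 4 agree on C; apply C→D and equate their D entries.
Rows 1 and 2 agree on H; apply H→FG and equate their FG entries.
Rows 1 and 4 agree on D; apply D→H and equate their H entries.
Rows 1 and 4 agree on H; apply H→FG and equate their FG entries.
No row becomes fully distinguished — the join is lossy.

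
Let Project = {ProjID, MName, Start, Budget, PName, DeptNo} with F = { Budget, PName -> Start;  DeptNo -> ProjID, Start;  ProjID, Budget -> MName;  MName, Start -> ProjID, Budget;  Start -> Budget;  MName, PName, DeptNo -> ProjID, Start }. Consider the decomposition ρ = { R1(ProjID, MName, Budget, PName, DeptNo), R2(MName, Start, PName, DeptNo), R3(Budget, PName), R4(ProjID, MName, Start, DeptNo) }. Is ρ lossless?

Chase test. Columns are ProjID, MName, Start, Budget, PName, DeptNo; row i has aⱼ where attribute j ∈ Ri, else bᵢⱼ.
Initial tableau (one row per fragment):
  row 1: a1 a2 b13 a4 a5 a6
  row 2: b21 a2 a3 b24 a5 a6
  row 3: b31 b32 b33 a4 a5 b36
  row 4: a1 a2 a3 b44 b45 a6
Rows 1 and 3 agree on Budget, PName; apply Budget, PName→Start and equate their Start entries.
Rows 1 and 2 agree on DeptNo; apply DeptNo→ProjID, Start and equate their ProjID, Start entries.
Rows 1 and 2 agree on MName, Start; apply MName, Start→ProjID, Budget and equate their ProjID, Budget entries.
Rows 1 and 4 agree on MName, Start; apply MName, Start→ProjID, Budget and equate their ProjID, Budget entries.
Row 1 is now all distinguished symbols — the join is lossless.

Yes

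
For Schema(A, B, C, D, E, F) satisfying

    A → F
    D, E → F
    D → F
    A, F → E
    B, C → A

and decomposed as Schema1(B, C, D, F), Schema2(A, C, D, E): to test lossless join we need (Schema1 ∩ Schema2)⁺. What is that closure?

Schema1 ∩ Schema2 = {C, D}.
D → F applies, adding F
Closure: {C, D, F}.

C, D, F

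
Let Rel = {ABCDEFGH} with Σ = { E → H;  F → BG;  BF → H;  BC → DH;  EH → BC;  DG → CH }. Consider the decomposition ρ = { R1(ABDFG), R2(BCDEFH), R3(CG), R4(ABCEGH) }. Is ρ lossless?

Chase test. Columns are ABCDEFGH; row i has aⱼ where attribute j ∈ Ri, else bᵢⱼ.
Initial tableau (one row per fragment):
  row 1: a1 a2 b13 a4 b15 a6 a7 b18
  row 2: b21 a2 a3 a4 a5 a6 b27 a8
  row 3: b31 b32 a3 b34 b35 b36 a7 b38
  row 4: a1 a2 a3 b44 a5 b46 a7 a8
Rows 1 and 2 agree on F; apply F→BG and equate their BG entries.
Rows 1 and 2 agree on BF; apply BF→H and equate their H entries.
Rows 2 and 4 agree on BC; apply BC→DH and equate their DH entries.
Rows 1 and 2 agree on DG; apply DG→CH and equate their CH entries.
No row becomes fully distinguished — the join is lossy.

No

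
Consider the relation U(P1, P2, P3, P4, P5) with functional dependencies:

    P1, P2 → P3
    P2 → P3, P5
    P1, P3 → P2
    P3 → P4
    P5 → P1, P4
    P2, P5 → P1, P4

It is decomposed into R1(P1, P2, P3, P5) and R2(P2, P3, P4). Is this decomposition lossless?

Common attributes: R1 ∩ R2 = {P2, P3}.
Closure of {P2, P3}: P2 → P3, P5 applies, adding P5; P3 → P4 applies, adding P4; P5 → P1, P4 applies, adding P1. So (P2, P3)⁺ = {P1, P2, P3, P4, P5}.
This closure contains every attribute of R1, so R1 ∩ R2 → R1. The join is lossless.

Yes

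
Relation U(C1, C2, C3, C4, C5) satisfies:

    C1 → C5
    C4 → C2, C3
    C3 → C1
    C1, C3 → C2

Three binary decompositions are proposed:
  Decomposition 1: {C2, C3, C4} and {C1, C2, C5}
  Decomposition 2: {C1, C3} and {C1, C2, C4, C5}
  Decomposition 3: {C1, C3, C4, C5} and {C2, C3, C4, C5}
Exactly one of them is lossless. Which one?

Decomposition 1: common = {C2}, closure = {C2} → lossy.
Decomposition 2: common = {C1}, closure = {C1, C5} → lossy.
Decomposition 3: common = {C3, C4, C5}, closure = {C1, C2, C3, C4, C5} → lossless.

Decomposition 3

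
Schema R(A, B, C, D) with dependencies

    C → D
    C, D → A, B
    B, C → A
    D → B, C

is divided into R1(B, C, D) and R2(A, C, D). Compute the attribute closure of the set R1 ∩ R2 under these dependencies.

A, B, C, D

R1 ∩ R2 = {C, D}.
C, D → A, B applies, adding A, B
Closure: {A, B, C, D}.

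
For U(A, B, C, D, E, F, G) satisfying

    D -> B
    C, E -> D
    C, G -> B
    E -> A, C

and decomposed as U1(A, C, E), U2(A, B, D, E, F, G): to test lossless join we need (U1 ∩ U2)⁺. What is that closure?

A, B, C, D, E

U1 ∩ U2 = {A, E}.
E → A, C applies, adding C
C, E → D applies, adding D
D → B applies, adding B
Closure: {A, B, C, D, E}.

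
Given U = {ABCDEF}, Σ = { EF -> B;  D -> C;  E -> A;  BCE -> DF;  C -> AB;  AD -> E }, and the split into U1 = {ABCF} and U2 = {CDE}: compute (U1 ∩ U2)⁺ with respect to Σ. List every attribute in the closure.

U1 ∩ U2 = {C}.
C → AB applies, adding AB
Closure: {ABC}.

ABC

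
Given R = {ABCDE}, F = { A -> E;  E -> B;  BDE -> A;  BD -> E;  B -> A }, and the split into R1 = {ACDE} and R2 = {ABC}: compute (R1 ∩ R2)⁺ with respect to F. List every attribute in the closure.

ABCE

R1 ∩ R2 = {AC}.
A → E applies, adding E
E → B applies, adding B
Closure: {ABCE}.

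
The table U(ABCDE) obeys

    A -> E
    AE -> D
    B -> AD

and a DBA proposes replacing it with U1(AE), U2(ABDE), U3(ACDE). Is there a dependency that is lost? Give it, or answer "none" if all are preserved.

none

A → E lies within U1.
AE → D lies within U2.
B → AD lies within U2.
Every dependency is enforceable on the fragments, so the decomposition is dependency-preserving.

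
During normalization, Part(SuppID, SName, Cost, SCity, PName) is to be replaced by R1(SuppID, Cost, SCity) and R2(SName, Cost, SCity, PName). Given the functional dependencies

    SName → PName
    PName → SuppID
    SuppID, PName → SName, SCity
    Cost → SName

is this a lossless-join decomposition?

Yes

Common attributes: R1 ∩ R2 = {Cost, SCity}.
Closure of {Cost, SCity}: Cost → SName applies, adding SName; SName → PName applies, adding PName; PName → SuppID applies, adding SuppID. So (Cost, SCity)⁺ = {SuppID, SName, Cost, SCity, PName}.
This closure contains every attribute of R1, so R1 ∩ R2 → R1. The join is lossless.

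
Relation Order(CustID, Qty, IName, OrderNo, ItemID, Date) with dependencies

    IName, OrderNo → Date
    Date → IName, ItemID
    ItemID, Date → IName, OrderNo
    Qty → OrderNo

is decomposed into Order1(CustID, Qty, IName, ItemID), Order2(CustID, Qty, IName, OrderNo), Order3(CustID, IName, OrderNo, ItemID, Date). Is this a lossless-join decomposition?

Yes

Chase test. Columns are CustID, Qty, IName, OrderNo, ItemID, Date; row i has aⱼ where attribute j ∈ Orderi, else bᵢⱼ.
Initial tableau (one row per fragment):
  row 1: a1 a2 a3 b14 a5 b16
  row 2: a1 a2 a3 a4 b25 b26
  row 3: a1 b32 a3 a4 a5 a6
Rows 2 and 3 agree on IName, OrderNo; apply IName, OrderNo→Date and equate their Date entries.
Rows 2 and 3 agree on Date; apply Date→IName, ItemID and equate their IName, ItemID entries.
Rows 1 and 2 agree on Qty; apply Qty→OrderNo and equate their OrderNo entries.
Rows 1 and 2 agree on IName, OrderNo; apply IName, OrderNo→Date and equate their Date entries.
Row 1 is now all distinguished symbols — the join is lossless.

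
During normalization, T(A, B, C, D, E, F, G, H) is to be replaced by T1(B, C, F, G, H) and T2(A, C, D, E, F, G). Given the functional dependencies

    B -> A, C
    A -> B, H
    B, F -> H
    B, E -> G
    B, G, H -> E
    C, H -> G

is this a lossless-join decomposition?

Common attributes: T1 ∩ T2 = {C, F, G}.
No dependency enlarges {C, F, G}, so (C, F, G)⁺ = {C, F, G}.
The closure contains neither all of T1 = {B, C, F, G, H} nor all of T2 = {A, C, D, E, F, G}, so the common attributes are not a superkey of either fragment. The join is lossy.

No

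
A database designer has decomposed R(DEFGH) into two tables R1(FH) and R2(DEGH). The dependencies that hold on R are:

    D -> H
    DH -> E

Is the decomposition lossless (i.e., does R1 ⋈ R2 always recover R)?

No

Common attributes: R1 ∩ R2 = {H}.
No dependency enlarges {H}, so (H)⁺ = {H}.
The closure contains neither all of R1 = {FH} nor all of R2 = {DEGH}, so the common attributes are not a superkey of either fragment. The join is lossy.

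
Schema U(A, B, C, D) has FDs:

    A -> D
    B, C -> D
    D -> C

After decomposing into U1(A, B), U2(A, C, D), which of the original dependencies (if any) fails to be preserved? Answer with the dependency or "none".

Check B, C → D: no single fragment contains all of {B, C, D}, and the restricted closure of {B, C} across the fragments never reaches {D}.
A → D is preserved.
D → C is preserved.

B, C -> D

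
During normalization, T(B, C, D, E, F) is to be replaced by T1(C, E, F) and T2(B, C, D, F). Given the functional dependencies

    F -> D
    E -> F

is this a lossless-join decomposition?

Common attributes: T1 ∩ T2 = {C, F}.
Closure of {C, F}: F → D applies, adding D. So (C, F)⁺ = {C, D, F}.
The closure contains neither all of T1 = {C, E, F} nor all of T2 = {B, C, D, F}, so the common attributes are not a superkey of either fragment. The join is lossy.

No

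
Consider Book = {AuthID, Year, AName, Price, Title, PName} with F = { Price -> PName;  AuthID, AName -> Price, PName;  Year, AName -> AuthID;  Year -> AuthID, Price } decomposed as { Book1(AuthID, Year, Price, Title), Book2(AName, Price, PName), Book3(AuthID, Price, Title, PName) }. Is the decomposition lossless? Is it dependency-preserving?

lossy and not dependency-preserving

Lossless test (chase): Rows 1 and 2 agree on Price; apply Price→PName and equate their PName entries. No row becomes fully distinguished — the join is lossy.
Dependency preservation: the restricted closure of {AuthID, AName} across the fragments never reaches {Price, PName}, so AuthID, AName → Price, PName cannot be enforced without a join — not preserved.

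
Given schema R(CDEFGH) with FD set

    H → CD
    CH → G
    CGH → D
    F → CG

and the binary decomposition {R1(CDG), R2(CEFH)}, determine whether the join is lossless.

Common attributes: R1 ∩ R2 = {C}.
No dependency enlarges {C}, so (C)⁺ = {C}.
The closure contains neither all of R1 = {CDG} nor all of R2 = {CEFH}, so the common attributes are not a superkey of either fragment. The join is lossy.

No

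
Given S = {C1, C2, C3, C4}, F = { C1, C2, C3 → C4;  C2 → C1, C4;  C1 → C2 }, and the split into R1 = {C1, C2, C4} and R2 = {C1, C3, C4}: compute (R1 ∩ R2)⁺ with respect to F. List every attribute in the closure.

C1, C2, C4

R1 ∩ R2 = {C1, C4}.
C1 → C2 applies, adding C2
Closure: {C1, C2, C4}.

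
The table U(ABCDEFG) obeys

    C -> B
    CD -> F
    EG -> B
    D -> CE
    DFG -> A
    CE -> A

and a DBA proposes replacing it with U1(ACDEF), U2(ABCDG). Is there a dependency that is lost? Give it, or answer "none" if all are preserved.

Check EG → B: no single fragment contains all of {BEG}, and the restricted closure of {EG} across the fragments never reaches {B}.
C → B is preserved.
CD → F is preserved.
D → CE is preserved.
DFG → A is preserved.
CE → A is preserved.

EG -> B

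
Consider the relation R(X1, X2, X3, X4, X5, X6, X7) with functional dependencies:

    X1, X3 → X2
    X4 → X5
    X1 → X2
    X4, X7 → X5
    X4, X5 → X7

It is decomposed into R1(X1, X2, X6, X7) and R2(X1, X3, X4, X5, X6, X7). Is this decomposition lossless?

Yes

Common attributes: R1 ∩ R2 = {X1, X6, X7}.
Closure of {X1, X6, X7}: X1 → X2 applies, adding X2. So (X1, X6, X7)⁺ = {X1, X2, X6, X7}.
This closure contains every attribute of R1, so R1 ∩ R2 → R1. The join is lossless.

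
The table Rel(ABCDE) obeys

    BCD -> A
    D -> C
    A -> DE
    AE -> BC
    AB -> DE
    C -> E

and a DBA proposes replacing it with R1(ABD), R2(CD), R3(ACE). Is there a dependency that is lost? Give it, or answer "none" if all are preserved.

none

BCD → A: restricted closure across fragments reaches A.
D → C lies within R2.
A → DE: restricted closure across fragments reaches DE.
AE → BC: restricted closure across fragments reaches BC.
AB → DE: restricted closure across fragments reaches DE.
C → E lies within R3.
Every dependency is enforceable on the fragments, so the decomposition is dependency-preserving.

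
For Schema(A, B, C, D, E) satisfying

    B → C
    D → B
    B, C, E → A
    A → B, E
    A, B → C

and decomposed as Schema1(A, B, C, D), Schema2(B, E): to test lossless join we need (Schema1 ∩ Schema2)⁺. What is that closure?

B, C

Schema1 ∩ Schema2 = {B}.
B → C applies, adding C
Closure: {B, C}.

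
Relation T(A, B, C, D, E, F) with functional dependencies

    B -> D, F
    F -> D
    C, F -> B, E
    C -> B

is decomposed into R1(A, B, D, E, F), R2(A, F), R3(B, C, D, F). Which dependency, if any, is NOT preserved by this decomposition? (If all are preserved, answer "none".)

Check C, F → B, E: no single fragment contains all of {B, C, E, F}, and the restricted closure of {C, F} across the fragments never reaches {B, E}.
B → D, F is preserved.
F → D is preserved.
C → B is preserved.

C, F -> B, E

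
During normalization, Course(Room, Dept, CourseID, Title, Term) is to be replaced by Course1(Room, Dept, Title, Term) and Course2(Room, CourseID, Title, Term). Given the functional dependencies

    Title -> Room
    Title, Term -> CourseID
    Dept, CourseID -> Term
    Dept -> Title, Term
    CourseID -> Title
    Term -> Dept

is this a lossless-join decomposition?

Common attributes: Course1 ∩ Course2 = {Room, Title, Term}.
Closure of {Room, Title, Term}: Title, Term → CourseID applies, adding CourseID; Term → Dept applies, adding Dept. So (Room, Title, Term)⁺ = {Room, Dept, CourseID, Title, Term}.
This closure contains every attribute of Course1, so Course1 ∩ Course2 → Course1. The join is lossless.

Yes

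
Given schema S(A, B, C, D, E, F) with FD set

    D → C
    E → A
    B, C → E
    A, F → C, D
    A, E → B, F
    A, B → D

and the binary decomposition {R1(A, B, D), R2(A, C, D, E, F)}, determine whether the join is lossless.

No

Common attributes: R1 ∩ R2 = {A, D}.
Closure of {A, D}: D → C applies, adding C. So (A, D)⁺ = {A, C, D}.
The closure contains neither all of R1 = {A, B, D} nor all of R2 = {A, C, D, E, F}, so the common attributes are not a superkey of either fragment. The join is lossy.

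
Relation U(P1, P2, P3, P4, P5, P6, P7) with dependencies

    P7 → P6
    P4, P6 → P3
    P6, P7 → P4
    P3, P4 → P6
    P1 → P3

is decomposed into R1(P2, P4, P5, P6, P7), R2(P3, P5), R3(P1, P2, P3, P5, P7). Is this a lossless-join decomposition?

Yes

Chase test. Columns are P1, P2, P3, P4, P5, P6, P7; row i has aⱼ where attribute j ∈ Ri, else bᵢⱼ.
Initial tableau (one row per fragment):
  row 1: b11 a2 b13 a4 a5 a6 a7
  row 2: b21 b22 a3 b24 a5 b26 b27
  row 3: a1 a2 a3 b34 a5 b36 a7
Rows 1 and 3 agree on P7; apply P7→P6 and equate their P6 entries.
Rows 1 and 3 agree on P6, P7; apply P6, P7→P4 and equate their P4 entries.
Rows 1 and 3 agree on P4, P6; apply P4, P6→P3 and equate their P3 entries.
Row 3 is now all distinguished symbols — the join is lossless.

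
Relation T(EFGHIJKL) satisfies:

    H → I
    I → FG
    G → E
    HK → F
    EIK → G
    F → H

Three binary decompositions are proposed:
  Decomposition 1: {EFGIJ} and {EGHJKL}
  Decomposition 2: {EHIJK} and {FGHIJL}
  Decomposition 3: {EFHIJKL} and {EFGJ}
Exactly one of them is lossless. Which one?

Decomposition 3

Decomposition 1: common = {EGJ}, closure = {EGJ} → lossy.
Decomposition 2: common = {HIJ}, closure = {EFGHIJ} → lossy.
Decomposition 3: common = {EFJ}, closure = {EFGHIJ} → lossless.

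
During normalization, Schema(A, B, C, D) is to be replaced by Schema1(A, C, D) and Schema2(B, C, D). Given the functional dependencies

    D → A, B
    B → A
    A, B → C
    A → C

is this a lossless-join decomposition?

Yes

Common attributes: Schema1 ∩ Schema2 = {C, D}.
Closure of {C, D}: D → A, B applies, adding A, B. So (C, D)⁺ = {A, B, C, D}.
This closure contains every attribute of Schema1, so Schema1 ∩ Schema2 → Schema1. The join is lossless.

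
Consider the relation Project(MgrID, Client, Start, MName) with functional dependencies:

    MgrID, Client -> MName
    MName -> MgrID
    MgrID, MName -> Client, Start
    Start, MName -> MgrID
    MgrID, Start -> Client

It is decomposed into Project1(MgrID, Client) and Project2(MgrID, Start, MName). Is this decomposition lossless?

No

Common attributes: Project1 ∩ Project2 = {MgrID}.
No dependency enlarges {MgrID}, so (MgrID)⁺ = {MgrID}.
The closure contains neither all of Project1 = {MgrID, Client} nor all of Project2 = {MgrID, Start, MName}, so the common attributes are not a superkey of either fragment. The join is lossy.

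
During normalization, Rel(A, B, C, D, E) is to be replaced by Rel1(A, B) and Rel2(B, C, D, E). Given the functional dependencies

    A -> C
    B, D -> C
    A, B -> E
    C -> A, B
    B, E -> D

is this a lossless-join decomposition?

Common attributes: Rel1 ∩ Rel2 = {B}.
No dependency enlarges {B}, so (B)⁺ = {B}.
The closure contains neither all of Rel1 = {A, B} nor all of Rel2 = {B, C, D, E}, so the common attributes are not a superkey of either fragment. The join is lossy.

No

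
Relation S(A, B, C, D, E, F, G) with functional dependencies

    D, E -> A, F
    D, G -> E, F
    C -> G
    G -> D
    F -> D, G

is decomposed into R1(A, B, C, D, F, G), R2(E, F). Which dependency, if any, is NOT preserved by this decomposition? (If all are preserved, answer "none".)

D, E -> A, F

Check D, E → A, F: no single fragment contains all of {A, D, E, F}, and the restricted closure of {D, E} across the fragments never reaches {A, F}.
D, G → E, F is preserved.
C → G is preserved.
G → D is preserved.
F → D, G is preserved.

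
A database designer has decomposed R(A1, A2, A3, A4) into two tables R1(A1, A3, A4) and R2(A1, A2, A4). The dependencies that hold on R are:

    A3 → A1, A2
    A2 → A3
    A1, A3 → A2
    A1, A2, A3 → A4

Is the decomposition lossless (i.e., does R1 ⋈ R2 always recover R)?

No

Common attributes: R1 ∩ R2 = {A1, A4}.
No dependency enlarges {A1, A4}, so (A1, A4)⁺ = {A1, A4}.
The closure contains neither all of R1 = {A1, A3, A4} nor all of R2 = {A1, A2, A4}, so the common attributes are not a superkey of either fragment. The join is lossy.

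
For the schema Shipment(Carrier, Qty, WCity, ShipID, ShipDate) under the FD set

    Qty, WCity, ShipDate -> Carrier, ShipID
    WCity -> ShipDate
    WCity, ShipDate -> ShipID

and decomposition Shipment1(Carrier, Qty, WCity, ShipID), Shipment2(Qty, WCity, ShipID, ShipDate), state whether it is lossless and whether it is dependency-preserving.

Lossless test: (Qty, WCity, ShipID)⁺ = {Carrier, Qty, WCity, ShipID, ShipDate}, which contains all of one fragment — lossless.
Dependency preservation: Qty, WCity, ShipDate → Carrier, ShipID is not contained in any single fragment, but the restricted closure of its left-hand side across the fragments still reaches the right-hand side; the remaining FDs each lie inside some fragment. All dependencies are preserved.

lossless and dependency-preserving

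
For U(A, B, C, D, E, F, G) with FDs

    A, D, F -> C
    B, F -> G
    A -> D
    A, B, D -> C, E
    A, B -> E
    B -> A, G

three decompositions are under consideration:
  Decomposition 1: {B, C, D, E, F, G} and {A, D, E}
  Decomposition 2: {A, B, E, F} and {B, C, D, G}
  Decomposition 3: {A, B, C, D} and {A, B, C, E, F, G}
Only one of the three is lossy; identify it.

Decomposition 1: common = {D, E}, closure = {D, E} → lossy.
Decomposition 2: common = {B}, closure = {A, B, C, D, E, G} → lossless.
Decomposition 3: common = {A, B, C}, closure = {A, B, C, D, E, G} → lossless.

Decomposition 1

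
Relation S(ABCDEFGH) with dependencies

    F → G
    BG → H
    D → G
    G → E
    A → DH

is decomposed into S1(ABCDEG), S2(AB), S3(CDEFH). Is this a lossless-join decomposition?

Chase test. Columns are ABCDEFGH; row i has aⱼ where attribute j ∈ Si, else bᵢⱼ.
Initial tableau (one row per fragment):
  row 1: a1 a2 a3 a4 a5 b16 a7 b18
  row 2: a1 a2 b23 b24 b25 b26 b27 b28
  row 3: b31 b32 a3 a4 a5 a6 b37 a8
Rows 1 and 3 agree on D; apply D→G and equate their G entries.
Rows 1 and 2 agree on A; apply A→DH and equate their DH entries.
Rows 1 and 2 agree on D; apply D→G and equate their G entries.
Rows 1 and 2 agree on G; apply G→E and equate their E entries.
No row becomes fully distinguished — the join is lossy.

No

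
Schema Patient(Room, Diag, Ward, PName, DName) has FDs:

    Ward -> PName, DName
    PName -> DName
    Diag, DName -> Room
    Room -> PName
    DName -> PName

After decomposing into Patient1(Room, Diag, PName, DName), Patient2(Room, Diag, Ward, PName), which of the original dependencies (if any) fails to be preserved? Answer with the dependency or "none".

Ward → PName, DName: restricted closure across fragments reaches PName, DName.
PName → DName lies within Patient1.
Diag, DName → Room lies within Patient1.
Room → PName lies within Patient1.
DName → PName lies within Patient1.
Every dependency is enforceable on the fragments, so the decomposition is dependency-preserving.

none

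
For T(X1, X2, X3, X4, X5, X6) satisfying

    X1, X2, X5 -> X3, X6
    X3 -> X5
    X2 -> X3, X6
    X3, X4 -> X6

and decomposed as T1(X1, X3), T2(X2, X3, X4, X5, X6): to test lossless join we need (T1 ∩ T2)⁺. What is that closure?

X3, X5

T1 ∩ T2 = {X3}.
X3 → X5 applies, adding X5
Closure: {X3, X5}.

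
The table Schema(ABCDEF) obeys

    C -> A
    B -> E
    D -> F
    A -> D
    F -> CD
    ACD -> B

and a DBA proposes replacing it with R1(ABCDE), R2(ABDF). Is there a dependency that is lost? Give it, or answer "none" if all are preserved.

C → A lies within R1.
B → E lies within R1.
D → F lies within R2.
A → D lies within R1.
F → CD: restricted closure across fragments reaches CD.
ACD → B lies within R1.
Every dependency is enforceable on the fragments, so the decomposition is dependency-preserving.

none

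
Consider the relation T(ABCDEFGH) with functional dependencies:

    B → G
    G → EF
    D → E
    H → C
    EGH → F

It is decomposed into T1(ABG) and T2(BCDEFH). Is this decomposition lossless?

No

Common attributes: T1 ∩ T2 = {B}.
Closure of {B}: B → G applies, adding G; G → EF applies, adding EF. So (B)⁺ = {BEFG}.
The closure contains neither all of T1 = {ABG} nor all of T2 = {BCDEFH}, so the common attributes are not a superkey of either fragment. The join is lossy.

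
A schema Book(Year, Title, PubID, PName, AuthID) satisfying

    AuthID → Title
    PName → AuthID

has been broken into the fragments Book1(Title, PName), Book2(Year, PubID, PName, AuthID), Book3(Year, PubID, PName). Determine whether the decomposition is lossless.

Chase test. Columns are Year, Title, PubID, PName, AuthID; row i has aⱼ where attribute j ∈ Booki, else bᵢⱼ.
Initial tableau (one row per fragment):
  row 1: b11 a2 b13 a4 b15
  row 2: a1 b22 a3 a4 a5
  row 3: a1 b32 a3 a4 b35
Rows 1 and 2 agree on PName; apply PName→AuthID and equate their AuthID entries.
Rows 1 and 3 agree on PName; apply PName→AuthID and equate their AuthID entries.
Rows 1 and 2 agree on AuthID; apply AuthID→Title and equate their Title entries.
Rows 1 and 3 agree on AuthID; apply AuthID→Title and equate their Title entries.
Row 2 is now all distinguished symbols — the join is lossless.

Yes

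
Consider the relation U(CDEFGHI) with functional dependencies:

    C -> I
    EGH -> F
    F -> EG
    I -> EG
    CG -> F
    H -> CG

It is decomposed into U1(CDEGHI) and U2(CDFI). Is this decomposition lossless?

Yes

Common attributes: U1 ∩ U2 = {CDI}.
Closure of {CDI}: I → EG applies, adding EG; CG → F applies, adding F. So (CDI)⁺ = {CDEFGI}.
This closure contains every attribute of U2, so U1 ∩ U2 → U2. The join is lossless.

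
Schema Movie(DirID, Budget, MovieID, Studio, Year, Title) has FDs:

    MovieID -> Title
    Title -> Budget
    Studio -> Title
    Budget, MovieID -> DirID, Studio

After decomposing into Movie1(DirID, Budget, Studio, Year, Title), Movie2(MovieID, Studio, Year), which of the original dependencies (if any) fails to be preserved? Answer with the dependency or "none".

Check Budget, MovieID → DirID, Studio: no single fragment contains all of {DirID, Budget, MovieID, Studio}, and the restricted closure of {Budget, MovieID} across the fragments never reaches {DirID, Studio}.
MovieID → Title is preserved.
Title → Budget is preserved.
Studio → Title is preserved.

Budget, MovieID -> DirID, Studio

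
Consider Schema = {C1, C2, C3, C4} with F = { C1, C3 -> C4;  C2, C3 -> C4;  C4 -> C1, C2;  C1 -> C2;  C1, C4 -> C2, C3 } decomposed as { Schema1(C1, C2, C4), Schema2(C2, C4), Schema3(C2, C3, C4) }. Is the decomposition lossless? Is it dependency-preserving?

Lossless test (chase): Rows 1 and 2 agree on C4; apply C4→C1, C2 and equate their C1, C2 entries. Rows 1 and 3 agree on C4; apply C4→C1, C2 and equate their C1, C2 entries. Rows 1 and 2 agree on C1, C4; apply C1, C4→C2, C3 and equate their C2, C3 entries. Rows 1 and 3 agree on C1, C4; apply C1, C4→C2, C3 and equate their C2, C3 entries. Row 1 is now all distinguished symbols — the join is lossless.
Dependency preservation: C1, C3 → C4; C1, C4 → C2, C3 are not contained in any single fragment, but the restricted closure of each left-hand side across the fragments still reaches the right-hand side; the remaining FDs each lie inside some fragment. All dependencies are preserved.

lossless and dependency-preserving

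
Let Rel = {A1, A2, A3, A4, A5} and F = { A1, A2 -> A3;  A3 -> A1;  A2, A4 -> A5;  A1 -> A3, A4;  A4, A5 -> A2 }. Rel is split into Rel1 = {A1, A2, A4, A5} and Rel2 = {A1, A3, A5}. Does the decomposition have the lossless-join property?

Common attributes: Rel1 ∩ Rel2 = {A1, A5}.
Closure of {A1, A5}: A1 → A3, A4 applies, adding A3, A4; A4, A5 → A2 applies, adding A2. So (A1, A5)⁺ = {A1, A2, A3, A4, A5}.
This closure contains every attribute of Rel1, so Rel1 ∩ Rel2 → Rel1. The join is lossless.

Yes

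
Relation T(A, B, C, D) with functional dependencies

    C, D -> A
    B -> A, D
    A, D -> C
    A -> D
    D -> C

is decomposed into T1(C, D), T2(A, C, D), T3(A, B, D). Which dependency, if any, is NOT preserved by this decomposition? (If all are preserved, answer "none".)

C, D → A lies within T2.
B → A, D lies within T3.
A, D → C lies within T2.
A → D lies within T2.
D → C lies within T1.
Every dependency is enforceable on the fragments, so the decomposition is dependency-preserving.

none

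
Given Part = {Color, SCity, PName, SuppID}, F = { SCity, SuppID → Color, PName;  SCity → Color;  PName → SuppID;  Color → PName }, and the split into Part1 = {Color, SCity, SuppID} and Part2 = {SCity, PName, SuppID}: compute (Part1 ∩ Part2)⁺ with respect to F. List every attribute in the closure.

Color, SCity, PName, SuppID

Part1 ∩ Part2 = {SCity, SuppID}.
SCity, SuppID → Color, PName applies, adding Color, PName
Closure: {Color, SCity, PName, SuppID}.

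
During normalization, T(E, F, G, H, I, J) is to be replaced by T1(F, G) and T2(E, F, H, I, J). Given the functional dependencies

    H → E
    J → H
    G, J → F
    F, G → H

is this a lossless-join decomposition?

Common attributes: T1 ∩ T2 = {F}.
No dependency enlarges {F}, so (F)⁺ = {F}.
The closure contains neither all of T1 = {F, G} nor all of T2 = {E, F, H, I, J}, so the common attributes are not a superkey of either fragment. The join is lossy.

No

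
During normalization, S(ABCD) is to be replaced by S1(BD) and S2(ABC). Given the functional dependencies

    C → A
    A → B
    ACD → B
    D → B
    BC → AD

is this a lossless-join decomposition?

Common attributes: S1 ∩ S2 = {B}.
No dependency enlarges {B}, so (B)⁺ = {B}.
The closure contains neither all of S1 = {BD} nor all of S2 = {ABC}, so the common attributes are not a superkey of either fragment. The join is lossy.

No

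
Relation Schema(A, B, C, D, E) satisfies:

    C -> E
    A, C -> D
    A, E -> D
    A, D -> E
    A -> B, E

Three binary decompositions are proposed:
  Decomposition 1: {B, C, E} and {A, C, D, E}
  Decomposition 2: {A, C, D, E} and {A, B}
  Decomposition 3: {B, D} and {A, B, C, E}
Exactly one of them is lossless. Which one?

Decomposition 1: common = {C, E}, closure = {C, E} → lossy.
Decomposition 2: common = {A}, closure = {A, B, D, E} → lossless.
Decomposition 3: common = {B}, closure = {B} → lossy.

Decomposition 2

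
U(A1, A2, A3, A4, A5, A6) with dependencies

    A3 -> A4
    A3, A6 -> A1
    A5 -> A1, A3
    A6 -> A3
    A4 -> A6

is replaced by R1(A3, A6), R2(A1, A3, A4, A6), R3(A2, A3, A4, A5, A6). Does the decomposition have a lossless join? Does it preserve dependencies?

Lossless test (chase): Rows 1 and 2 agree on A3; apply A3→A4 and equate their A4 entries. Rows 1 and 2 agree on A3, A6; apply A3, A6→A1 and equate their A1 entries. Rows 1 and 3 agree on A3, A6; apply A3, A6→A1 and equate their A1 entries. Row 3 is now all distinguished symbols — the join is lossless.
Dependency preservation: A5 → A1, A3 is not contained in any single fragment, but the restricted closure of its left-hand side across the fragments still reaches the right-hand side; the remaining FDs each lie inside some fragment. All dependencies are preserved.

lossless and dependency-preserving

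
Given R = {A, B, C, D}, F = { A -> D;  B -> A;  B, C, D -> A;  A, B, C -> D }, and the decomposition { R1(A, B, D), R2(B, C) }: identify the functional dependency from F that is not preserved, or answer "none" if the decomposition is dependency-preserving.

A → D lies within R1.
B → A lies within R1.
B, C, D → A: restricted closure across fragments reaches A.
A, B, C → D: restricted closure across fragments reaches D.
Every dependency is enforceable on the fragments, so the decomposition is dependency-preserving.

none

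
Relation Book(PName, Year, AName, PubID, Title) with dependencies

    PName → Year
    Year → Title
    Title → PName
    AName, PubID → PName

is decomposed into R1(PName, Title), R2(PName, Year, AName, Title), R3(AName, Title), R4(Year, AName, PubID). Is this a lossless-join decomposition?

Yes

Chase test. Columns are PName, Year, AName, PubID, Title; row i has aⱼ where attribute j ∈ Ri, else bᵢⱼ.
Initial tableau (one row per fragment):
  row 1: a1 b12 b13 b14 a5
  row 2: a1 a2 a3 b24 a5
  row 3: b31 b32 a3 b34 a5
  row 4: b41 a2 a3 a4 b45
Rows 1 and 2 agree on PName; apply PName→Year and equate their Year entries.
Rows 1 and 4 agree on Year; apply Year→Title and equate their Title entries.
Rows 1 and 3 agree on Title; apply Title→PName and equate their PName entries.
Rows 1 and 4 agree on Title; apply Title→PName and equate their PName entries.
Rows 1 and 3 agree on PName; apply PName→Year and equate their Year entries.
Row 4 is now all distinguished symbols — the join is lossless.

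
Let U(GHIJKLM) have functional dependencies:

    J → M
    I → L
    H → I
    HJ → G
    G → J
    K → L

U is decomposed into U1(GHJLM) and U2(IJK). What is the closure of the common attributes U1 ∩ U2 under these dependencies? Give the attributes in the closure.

JM

U1 ∩ U2 = {J}.
J → M applies, adding M
Closure: {JM}.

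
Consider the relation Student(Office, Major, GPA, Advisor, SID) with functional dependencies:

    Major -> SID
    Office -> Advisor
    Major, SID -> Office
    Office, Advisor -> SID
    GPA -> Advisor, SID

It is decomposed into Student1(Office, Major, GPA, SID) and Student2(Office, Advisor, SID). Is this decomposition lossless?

Common attributes: Student1 ∩ Student2 = {Office, SID}.
Closure of {Office, SID}: Office → Advisor applies, adding Advisor. So (Office, SID)⁺ = {Office, Advisor, SID}.
This closure contains every attribute of Student2, so Student1 ∩ Student2 → Student2. The join is lossless.

Yes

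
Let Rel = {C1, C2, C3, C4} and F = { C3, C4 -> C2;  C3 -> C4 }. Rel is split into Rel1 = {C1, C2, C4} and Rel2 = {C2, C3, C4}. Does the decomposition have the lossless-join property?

No

Common attributes: Rel1 ∩ Rel2 = {C2, C4}.
No dependency enlarges {C2, C4}, so (C2, C4)⁺ = {C2, C4}.
The closure contains neither all of Rel1 = {C1, C2, C4} nor all of Rel2 = {C2, C3, C4}, so the common attributes are not a superkey of either fragment. The join is lossy.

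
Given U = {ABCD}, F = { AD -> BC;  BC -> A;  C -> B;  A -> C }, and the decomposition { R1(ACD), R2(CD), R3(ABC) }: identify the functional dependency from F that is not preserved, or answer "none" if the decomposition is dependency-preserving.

AD → BC: restricted closure across fragments reaches BC.
BC → A lies within R3.
C → B lies within R3.
A → C lies within R1.
Every dependency is enforceable on the fragments, so the decomposition is dependency-preserving.

none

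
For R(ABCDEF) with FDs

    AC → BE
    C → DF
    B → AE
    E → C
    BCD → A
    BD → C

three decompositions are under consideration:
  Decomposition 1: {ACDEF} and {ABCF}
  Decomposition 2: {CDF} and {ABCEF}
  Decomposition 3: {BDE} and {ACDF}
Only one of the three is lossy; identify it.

Decomposition 3

Decomposition 1: common = {ACF}, closure = {ABCDEF} → lossless.
Decomposition 2: common = {CF}, closure = {CDF} → lossless.
Decomposition 3: common = {D}, closure = {D} → lossy.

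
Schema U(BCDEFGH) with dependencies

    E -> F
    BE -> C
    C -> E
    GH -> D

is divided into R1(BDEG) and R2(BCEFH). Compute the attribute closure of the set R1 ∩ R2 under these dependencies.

BCEF

R1 ∩ R2 = {BE}.
E → F applies, adding F
BE → C applies, adding C
Closure: {BCEF}.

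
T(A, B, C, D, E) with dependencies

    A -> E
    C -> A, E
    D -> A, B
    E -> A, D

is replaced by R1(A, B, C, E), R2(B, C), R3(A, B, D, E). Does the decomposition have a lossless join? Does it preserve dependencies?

Lossless test (chase): Rows 1 and 2 agree on C; apply C→A, E and equate their A, E entries. Rows 1 and 2 agree on E; apply E→A, D and equate their A, D entries. Rows 1 and 3 agree on E; apply E→A, D and equate their A, D entries. Row 1 is now all distinguished symbols — the join is lossless.
Dependency preservation: every FD's attributes lie within a single fragment, so each can be enforced locally — preserved.

lossless and dependency-preserving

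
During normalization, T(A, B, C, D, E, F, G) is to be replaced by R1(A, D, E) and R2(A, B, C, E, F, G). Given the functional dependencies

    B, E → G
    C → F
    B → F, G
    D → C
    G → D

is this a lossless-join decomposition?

No

Common attributes: R1 ∩ R2 = {A, E}.
No dependency enlarges {A, E}, so (A, E)⁺ = {A, E}.
The closure contains neither all of R1 = {A, D, E} nor all of R2 = {A, B, C, E, F, G}, so the common attributes are not a superkey of either fragment. The join is lossy.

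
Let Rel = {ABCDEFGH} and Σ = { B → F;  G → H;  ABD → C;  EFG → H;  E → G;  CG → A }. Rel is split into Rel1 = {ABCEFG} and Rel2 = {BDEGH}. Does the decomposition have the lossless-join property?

No

Common attributes: Rel1 ∩ Rel2 = {BEG}.
Closure of {BEG}: B → F applies, adding F; G → H applies, adding H. So (BEG)⁺ = {BEFGH}.
The closure contains neither all of Rel1 = {ABCEFG} nor all of Rel2 = {BDEGH}, so the common attributes are not a superkey of either fragment. The join is lossy.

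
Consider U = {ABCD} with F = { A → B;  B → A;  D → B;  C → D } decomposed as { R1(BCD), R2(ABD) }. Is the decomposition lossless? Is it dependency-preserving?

Lossless test: (BD)⁺ = {ABD}, which contains all of one fragment — lossless.
Dependency preservation: every FD's attributes lie within a single fragment, so each can be enforced locally — preserved.

lossless and dependency-preserving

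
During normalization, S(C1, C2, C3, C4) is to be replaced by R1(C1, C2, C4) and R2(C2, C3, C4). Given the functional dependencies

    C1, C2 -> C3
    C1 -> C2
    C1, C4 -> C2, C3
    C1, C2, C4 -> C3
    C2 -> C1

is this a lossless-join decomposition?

Common attributes: R1 ∩ R2 = {C2, C4}.
Closure of {C2, C4}: C2 → C1 applies, adding C1; C1, C2 → C3 applies, adding C3. So (C2, C4)⁺ = {C1, C2, C3, C4}.
This closure contains every attribute of R1, so R1 ∩ R2 → R1. The join is lossless.

Yes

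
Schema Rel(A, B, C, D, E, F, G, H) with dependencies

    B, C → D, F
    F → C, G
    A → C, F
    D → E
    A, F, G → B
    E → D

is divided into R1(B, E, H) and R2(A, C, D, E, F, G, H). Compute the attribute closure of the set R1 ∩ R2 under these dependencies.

D, E, H

R1 ∩ R2 = {E, H}.
E → D applies, adding D
Closure: {D, E, H}.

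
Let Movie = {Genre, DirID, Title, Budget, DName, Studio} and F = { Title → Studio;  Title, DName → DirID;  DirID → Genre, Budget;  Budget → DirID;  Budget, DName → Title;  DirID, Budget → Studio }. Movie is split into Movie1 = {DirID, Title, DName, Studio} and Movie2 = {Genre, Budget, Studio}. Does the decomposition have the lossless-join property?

No

Common attributes: Movie1 ∩ Movie2 = {Studio}.
No dependency enlarges {Studio}, so (Studio)⁺ = {Studio}.
The closure contains neither all of Movie1 = {DirID, Title, DName, Studio} nor all of Movie2 = {Genre, Budget, Studio}, so the common attributes are not a superkey of either fragment. The join is lossy.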